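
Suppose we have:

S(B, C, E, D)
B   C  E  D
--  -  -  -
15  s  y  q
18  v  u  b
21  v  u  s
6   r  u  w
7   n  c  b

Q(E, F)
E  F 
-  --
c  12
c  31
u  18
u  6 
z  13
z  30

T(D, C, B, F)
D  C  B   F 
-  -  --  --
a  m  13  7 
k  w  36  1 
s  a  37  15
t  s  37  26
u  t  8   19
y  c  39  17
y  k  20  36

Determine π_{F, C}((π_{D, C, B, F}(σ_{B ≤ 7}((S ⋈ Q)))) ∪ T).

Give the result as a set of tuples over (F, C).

{(1, w), (12, n), (15, a), (17, c), (18, r), (19, t), (26, s), (31, n), (36, k), (6, r), (7, m)}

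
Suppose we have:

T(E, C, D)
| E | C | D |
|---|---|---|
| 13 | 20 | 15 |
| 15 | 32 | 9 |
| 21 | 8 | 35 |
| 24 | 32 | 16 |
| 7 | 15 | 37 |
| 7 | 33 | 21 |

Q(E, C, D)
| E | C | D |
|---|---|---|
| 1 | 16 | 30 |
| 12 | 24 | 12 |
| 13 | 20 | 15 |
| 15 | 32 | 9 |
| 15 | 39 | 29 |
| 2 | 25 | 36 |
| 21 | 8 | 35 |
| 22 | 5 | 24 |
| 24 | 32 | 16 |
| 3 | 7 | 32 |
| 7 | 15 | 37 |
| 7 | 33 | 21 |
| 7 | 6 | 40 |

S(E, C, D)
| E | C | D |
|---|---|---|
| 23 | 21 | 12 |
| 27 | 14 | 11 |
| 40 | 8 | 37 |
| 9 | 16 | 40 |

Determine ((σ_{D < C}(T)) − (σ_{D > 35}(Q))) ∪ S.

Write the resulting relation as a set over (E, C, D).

Selection D < C: {(13, 20, 15), (15, 32, 9), (24, 32, 16), (7, 33, 21)}
Selection D > 35: {(2, 25, 36), (7, 15, 37), (7, 6, 40)}
Set difference of the two operands is {(13, 20, 15), (15, 32, 9), (24, 32, 16), (7, 33, 21)}.
Set union of the two operands is {(13, 20, 15), (15, 32, 9), (23, 21, 12), (24, 32, 16), (27, 14, 11), (40, 8, 37), (7, 33, 21), (9, 16, 40)}.

{(13, 20, 15), (15, 32, 9), (23, 21, 12), (24, 32, 16), (27, 14, 11), (40, 8, 37), (7, 33, 21), (9, 16, 40)}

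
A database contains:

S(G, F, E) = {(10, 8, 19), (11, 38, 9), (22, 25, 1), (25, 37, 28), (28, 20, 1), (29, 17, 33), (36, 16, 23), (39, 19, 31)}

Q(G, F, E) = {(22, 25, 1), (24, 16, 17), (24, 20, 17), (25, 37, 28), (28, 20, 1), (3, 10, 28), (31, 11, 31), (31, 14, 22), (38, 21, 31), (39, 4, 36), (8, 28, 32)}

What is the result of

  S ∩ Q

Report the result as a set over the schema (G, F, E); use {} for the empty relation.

{(22, 25, 1), (25, 37, 28), (28, 20, 1)}

Intersection: {(10, 8, 19), (11, 38, 9), (22, 25, 1), (25, 37, 28), (28, 20, 1), (29, 17, 33), (36, 16, 23), (39, 19, 31)} with {(22, 25, 1), (24, 16, 17), (24, 20, 17), (25, 37, 28), (28, 20, 1), (3, 10, 28), (31, 11, 31), (31, 14, 22), (38, 21, 31), (39, 4, 36), (8, 28, 32)} → {(22, 25, 1), (25, 37, 28), (28, 20, 1)}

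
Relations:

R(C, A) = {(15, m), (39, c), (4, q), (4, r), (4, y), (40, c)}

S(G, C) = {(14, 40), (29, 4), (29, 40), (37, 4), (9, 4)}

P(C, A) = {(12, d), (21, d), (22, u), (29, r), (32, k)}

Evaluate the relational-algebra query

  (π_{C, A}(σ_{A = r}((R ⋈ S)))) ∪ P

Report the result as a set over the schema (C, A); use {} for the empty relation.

R ⋈ S (natural join on C): {(4, q, 29), (4, q, 37), (4, q, 9), (4, r, 29), (4, r, 37), (4, r, 9), (4, y, 29), (4, y, 37), (4, y, 9), (40, c, 14), (40, c, 29)}
Filtering on A = r leaves {(4, r, 29), (4, r, 37), (4, r, 9)}.
Keep only column(s) C, A (2 duplicate(s) eliminated): {(4, r)}
Set union of the two operands is {(12, d), (21, d), (22, u), (29, r), (32, k), (4, r)}.

{(12, d), (21, d), (22, u), (29, r), (32, k), (4, r)}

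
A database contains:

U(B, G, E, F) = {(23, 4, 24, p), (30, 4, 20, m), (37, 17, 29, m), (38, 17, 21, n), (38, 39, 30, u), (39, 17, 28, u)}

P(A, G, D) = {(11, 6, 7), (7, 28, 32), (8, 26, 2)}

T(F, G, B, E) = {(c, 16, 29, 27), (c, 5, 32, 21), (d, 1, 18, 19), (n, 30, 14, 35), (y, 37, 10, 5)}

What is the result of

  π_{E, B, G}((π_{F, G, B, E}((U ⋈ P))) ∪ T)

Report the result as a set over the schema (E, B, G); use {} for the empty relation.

Joining U and P on G yields {}.
Keep only column(s) F, G, B, E: {}
Taking the union: {(c, 16, 29, 27), (c, 5, 32, 21), (d, 1, 18, 19), (n, 30, 14, 35), (y, 37, 10, 5)}
Keep only column(s) E, B, G: {(19, 18, 1), (21, 32, 5), (27, 29, 16), (35, 14, 30), (5, 10, 37)}

{(19, 18, 1), (21, 32, 5), (27, 29, 16), (35, 14, 30), (5, 10, 37)}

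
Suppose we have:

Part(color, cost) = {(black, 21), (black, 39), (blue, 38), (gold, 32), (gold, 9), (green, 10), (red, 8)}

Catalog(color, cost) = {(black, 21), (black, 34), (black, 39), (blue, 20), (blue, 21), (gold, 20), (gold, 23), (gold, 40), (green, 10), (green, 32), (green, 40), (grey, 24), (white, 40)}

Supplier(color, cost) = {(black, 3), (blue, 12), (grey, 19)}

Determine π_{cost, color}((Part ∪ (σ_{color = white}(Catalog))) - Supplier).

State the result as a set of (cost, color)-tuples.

{(10, green), (21, black), (32, gold), (38, blue), (39, black), (40, white), (8, red), (9, gold)}

Selection color = white: {(white, 40)}
Set union of the two operands is {(black, 21), (black, 39), (blue, 38), (gold, 32), (gold, 9), (green, 10), (red, 8), (white, 40)}.
Set difference of the two operands is {(black, 21), (black, 39), (blue, 38), (gold, 32), (gold, 9), (green, 10), (red, 8), (white, 40)}.
Keep only column(s) cost, color: {(10, green), (21, black), (32, gold), (38, blue), (39, black), (40, white), (8, red), (9, gold)}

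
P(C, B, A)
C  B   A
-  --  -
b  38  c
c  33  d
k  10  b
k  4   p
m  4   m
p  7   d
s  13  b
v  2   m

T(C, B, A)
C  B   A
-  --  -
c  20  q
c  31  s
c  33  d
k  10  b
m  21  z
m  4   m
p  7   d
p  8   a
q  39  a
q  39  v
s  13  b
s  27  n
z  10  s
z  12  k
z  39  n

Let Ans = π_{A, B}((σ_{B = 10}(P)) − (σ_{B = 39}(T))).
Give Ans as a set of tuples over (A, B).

Selection B = 10: {(k, 10, b)}
Selection B = 39: {(q, 39, a), (q, 39, v), (z, 39, n)}
Taking the difference: {(k, 10, b)}
π_{A, B} gives {(b, 10)}.

{(b, 10)}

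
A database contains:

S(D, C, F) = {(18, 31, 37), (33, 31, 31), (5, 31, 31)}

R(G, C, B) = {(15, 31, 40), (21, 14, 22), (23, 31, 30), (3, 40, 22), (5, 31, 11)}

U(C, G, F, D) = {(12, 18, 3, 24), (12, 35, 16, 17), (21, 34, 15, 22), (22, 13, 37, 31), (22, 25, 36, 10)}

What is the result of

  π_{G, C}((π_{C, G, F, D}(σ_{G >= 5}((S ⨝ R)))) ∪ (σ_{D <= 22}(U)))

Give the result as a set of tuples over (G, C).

{(15, 31), (23, 31), (25, 22), (34, 21), (35, 12), (5, 31)}

Natural join on C: {(18, 31, 37, 15, 40), (18, 31, 37, 23, 30), (18, 31, 37, 5, 11), (33, 31, 31, 15, 40), (33, 31, 31, 23, 30), (33, 31, 31, 5, 11), (5, 31, 31, 15, 40), (5, 31, 31, 23, 30), (5, 31, 31, 5, 11)}
Filtering on G >= 5 leaves {(18, 31, 37, 15, 40), (18, 31, 37, 23, 30), (18, 31, 37, 5, 11), (33, 31, 31, 15, 40), (33, 31, 31, 23, 30), (33, 31, 31, 5, 11), (5, 31, 31, 15, 40), (5, 31, 31, 23, 30), (5, 31, 31, 5, 11)}.
Keep only column(s) C, G, F, D: {(31, 15, 31, 33), (31, 15, 31, 5), (31, 15, 37, 18), (31, 23, 31, 33), (31, 23, 31, 5), (31, 23, 37, 18), (31, 5, 31, 33), (31, 5, 31, 5), (31, 5, 37, 18)}
Filtering on D <= 22 leaves {(12, 35, 16, 17), (21, 34, 15, 22), (22, 25, 36, 10)}.
Union: {(31, 15, 31, 33), (31, 15, 31, 5), (31, 15, 37, 18), (31, 23, 31, 33), (31, 23, 31, 5), (31, 23, 37, 18), (31, 5, 31, 33), (31, 5, 31, 5), (31, 5, 37, 18)} with {(12, 35, 16, 17), (21, 34, 15, 22), (22, 25, 36, 10)} → {(12, 35, 16, 17), (21, 34, 15, 22), (22, 25, 36, 10), (31, 15, 31, 33), (31, 15, 31, 5), (31, 15, 37, 18), (31, 23, 31, 33), (31, 23, 31, 5), (31, 23, 37, 18), (31, 5, 31, 33), (31, 5, 31, 5), (31, 5, 37, 18)}
Keep only column(s) G, C (6 duplicate(s) eliminated): {(15, 31), (23, 31), (25, 22), (34, 21), (35, 12), (5, 31)}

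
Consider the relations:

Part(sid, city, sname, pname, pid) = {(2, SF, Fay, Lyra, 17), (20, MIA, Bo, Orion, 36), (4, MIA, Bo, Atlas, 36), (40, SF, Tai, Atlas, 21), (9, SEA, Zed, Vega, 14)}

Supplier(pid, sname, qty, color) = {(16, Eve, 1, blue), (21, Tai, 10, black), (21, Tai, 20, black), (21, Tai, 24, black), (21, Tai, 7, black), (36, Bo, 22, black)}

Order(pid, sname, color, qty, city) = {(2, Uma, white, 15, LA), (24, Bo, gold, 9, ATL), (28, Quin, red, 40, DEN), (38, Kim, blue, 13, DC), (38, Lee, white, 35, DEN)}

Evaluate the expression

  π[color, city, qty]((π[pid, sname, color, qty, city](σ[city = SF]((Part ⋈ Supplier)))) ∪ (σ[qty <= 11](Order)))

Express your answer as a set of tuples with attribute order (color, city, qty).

{(black, SF, 10), (black, SF, 20), (black, SF, 24), (black, SF, 7), (gold, ATL, 9)}

Joining Part and Supplier on sname, pid yields {(20, MIA, Bo, Orion, 36, 22, black), (4, MIA, Bo, Atlas, 36, 22, black), (40, SF, Tai, Atlas, 21, 10, black), (40, SF, Tai, Atlas, 21, 20, black), (40, SF, Tai, Atlas, 21, 24, black), (40, SF, Tai, Atlas, 21, 7, black)}.
Selection city = SF: {(40, SF, Tai, Atlas, 21, 10, black), (40, SF, Tai, Atlas, 21, 20, black), (40, SF, Tai, Atlas, 21, 24, black), (40, SF, Tai, Atlas, 21, 7, black)}
π[pid, sname, color, qty, city]: project onto (pid, sname, color, qty, city) → {(21, Tai, black, 10, SF), (21, Tai, black, 20, SF), (21, Tai, black, 24, SF), (21, Tai, black, 7, SF)}
Selection qty <= 11: {(24, Bo, gold, 9, ATL)}
Set union of the two operands is {(21, Tai, black, 10, SF), (21, Tai, black, 20, SF), (21, Tai, black, 24, SF), (21, Tai, black, 7, SF), (24, Bo, gold, 9, ATL)}.
π[color, city, qty]: project onto (color, city, qty) → {(black, SF, 10), (black, SF, 20), (black, SF, 24), (black, SF, 7), (gold, ATL, 9)}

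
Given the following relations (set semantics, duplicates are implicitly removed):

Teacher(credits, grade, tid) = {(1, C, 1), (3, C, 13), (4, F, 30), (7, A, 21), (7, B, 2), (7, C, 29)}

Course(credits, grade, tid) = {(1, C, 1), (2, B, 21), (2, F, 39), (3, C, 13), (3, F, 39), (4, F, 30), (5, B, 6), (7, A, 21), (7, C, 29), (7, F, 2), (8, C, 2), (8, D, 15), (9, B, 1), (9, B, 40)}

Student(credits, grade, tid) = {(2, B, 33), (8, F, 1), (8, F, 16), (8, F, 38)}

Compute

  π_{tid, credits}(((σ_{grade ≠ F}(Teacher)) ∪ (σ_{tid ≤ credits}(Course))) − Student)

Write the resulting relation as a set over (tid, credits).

{(1, 1), (1, 9), (13, 3), (2, 7), (2, 8), (21, 7), (29, 7)}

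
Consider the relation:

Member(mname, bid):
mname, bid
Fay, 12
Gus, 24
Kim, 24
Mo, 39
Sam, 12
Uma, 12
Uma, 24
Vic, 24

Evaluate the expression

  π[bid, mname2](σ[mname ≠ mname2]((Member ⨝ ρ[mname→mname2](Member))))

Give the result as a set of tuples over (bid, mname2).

ρ[mname→mname2]: schema becomes (mname2, bid); tuples unchanged.
Joining Member and ρ[mname→mname2](Member) on bid yields {(Fay, 12, Fay), (Fay, 12, Sam), (Fay, 12, Uma), (Gus, 24, Gus), (Gus, 24, Kim), (Gus, 24, Uma), (Gus, 24, Vic), (Kim, 24, Gus), (Kim, 24, Kim), (Kim, 24, Uma), (Kim, 24, Vic), (Mo, 39, Mo), (Sam, 12, Fay), (Sam, 12, Sam), (Sam, 12, Uma), (Uma, 12, Fay), (Uma, 12, Sam), (Uma, 12, Uma), (Uma, 24, Gus), (Uma, 24, Kim), (Uma, 24, Uma), (Uma, 24, Vic), (Vic, 24, Gus), (Vic, 24, Kim), (Vic, 24, Uma), (Vic, 24, Vic)}.
Apply σ_{mname ≠ mname2}; surviving tuples: {(Fay, 12, Sam), (Fay, 12, Uma), (Gus, 24, Kim), (Gus, 24, Uma), (Gus, 24, Vic), (Kim, 24, Gus), (Kim, 24, Uma), (Kim, 24, Vic), (Sam, 12, Fay), (Sam, 12, Uma), (Uma, 12, Fay), (Uma, 12, Sam), (Uma, 24, Gus), (Uma, 24, Kim), (Uma, 24, Vic), (Vic, 24, Gus), (Vic, 24, Kim), (Vic, 24, Uma)}
Keep only column(s) bid, mname2 (11 duplicate(s) eliminated): {(12, Fay), (12, Sam), (12, Uma), (24, Gus), (24, Kim), (24, Uma), (24, Vic)}

{(12, Fay), (12, Sam), (12, Uma), (24, Gus), (24, Kim), (24, Uma), (24, Vic)}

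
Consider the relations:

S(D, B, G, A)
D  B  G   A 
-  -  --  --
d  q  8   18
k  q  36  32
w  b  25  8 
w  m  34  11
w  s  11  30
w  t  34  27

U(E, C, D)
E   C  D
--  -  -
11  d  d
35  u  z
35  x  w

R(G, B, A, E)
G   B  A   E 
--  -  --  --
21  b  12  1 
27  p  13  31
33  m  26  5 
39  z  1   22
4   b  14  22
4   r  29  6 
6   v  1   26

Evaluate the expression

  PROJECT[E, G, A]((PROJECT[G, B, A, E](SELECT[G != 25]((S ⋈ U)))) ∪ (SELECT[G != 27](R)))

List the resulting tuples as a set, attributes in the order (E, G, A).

{(1, 21, 12), (11, 8, 18), (22, 39, 1), (22, 4, 14), (26, 6, 1), (35, 11, 30), (35, 34, 11), (35, 34, 27), (5, 33, 26), (6, 4, 29)}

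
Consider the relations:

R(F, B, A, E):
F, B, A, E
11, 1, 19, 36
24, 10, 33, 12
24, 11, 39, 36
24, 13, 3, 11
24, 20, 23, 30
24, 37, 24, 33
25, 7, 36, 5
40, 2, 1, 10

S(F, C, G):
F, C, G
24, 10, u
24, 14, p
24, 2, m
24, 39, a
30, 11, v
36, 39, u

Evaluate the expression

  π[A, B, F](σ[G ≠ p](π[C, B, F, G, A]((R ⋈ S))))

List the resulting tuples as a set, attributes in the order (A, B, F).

R ⋈ S (natural join on F): {(24, 10, 33, 12, 10, u), (24, 10, 33, 12, 14, p), (24, 10, 33, 12, 2, m), (24, 10, 33, 12, 39, a), (24, 11, 39, 36, 10, u), (24, 11, 39, 36, 14, p), (24, 11, 39, 36, 2, m), (24, 11, 39, 36, 39, a), (24, 13, 3, 11, 10, u), (24, 13, 3, 11, 14, p), (24, 13, 3, 11, 2, m), (24, 13, 3, 11, 39, a), (24, 20, 23, 30, 10, u), (24, 20, 23, 30, 14, p), (24, 20, 23, 30, 2, m), (24, 20, 23, 30, 39, a), (24, 37, 24, 33, 10, u), (24, 37, 24, 33, 14, p), (24, 37, 24, 33, 2, m), (24, 37, 24, 33, 39, a)}
Keep only column(s) C, B, F, G, A: {(10, 10, 24, u, 33), (10, 11, 24, u, 39), (10, 13, 24, u, 3), (10, 20, 24, u, 23), (10, 37, 24, u, 24), (14, 10, 24, p, 33), (14, 11, 24, p, 39), (14, 13, 24, p, 3), (14, 20, 24, p, 23), (14, 37, 24, p, 24), (2, 10, 24, m, 33), (2, 11, 24, m, 39), (2, 13, 24, m, 3), (2, 20, 24, m, 23), (2, 37, 24, m, 24), (39, 10, 24, a, 33), (39, 11, 24, a, 39), (39, 13, 24, a, 3), (39, 20, 24, a, 23), (39, 37, 24, a, 24)}
σ[G ≠ p]: keep tuples satisfying G ≠ p → {(10, 10, 24, u, 33), (10, 11, 24, u, 39), (10, 13, 24, u, 3), (10, 20, 24, u, 23), (10, 37, 24, u, 24), (2, 10, 24, m, 33), (2, 11, 24, m, 39), (2, 13, 24, m, 3), (2, 20, 24, m, 23), (2, 37, 24, m, 24), (39, 10, 24, a, 33), (39, 11, 24, a, 39), (39, 13, 24, a, 3), (39, 20, 24, a, 23), (39, 37, 24, a, 24)}
Keep only column(s) A, B, F (10 duplicate(s) eliminated): {(23, 20, 24), (24, 37, 24), (3, 13, 24), (33, 10, 24), (39, 11, 24)}

{(23, 20, 24), (24, 37, 24), (3, 13, 24), (33, 10, 24), (39, 11, 24)}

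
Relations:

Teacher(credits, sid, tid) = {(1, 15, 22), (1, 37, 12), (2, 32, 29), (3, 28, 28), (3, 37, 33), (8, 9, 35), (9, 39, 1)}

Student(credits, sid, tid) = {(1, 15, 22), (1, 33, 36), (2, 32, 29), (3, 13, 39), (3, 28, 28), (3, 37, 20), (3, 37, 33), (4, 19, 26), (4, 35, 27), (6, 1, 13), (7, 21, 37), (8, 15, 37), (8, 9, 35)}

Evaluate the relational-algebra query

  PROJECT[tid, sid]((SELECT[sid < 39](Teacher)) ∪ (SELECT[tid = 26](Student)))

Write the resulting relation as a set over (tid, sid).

{(12, 37), (22, 15), (26, 19), (28, 28), (29, 32), (33, 37), (35, 9)}

Filtering on sid < 39 leaves {(1, 15, 22), (1, 37, 12), (2, 32, 29), (3, 28, 28), (3, 37, 33), (8, 9, 35)}.
Filtering on tid = 26 leaves {(4, 19, 26)}.
Taking the union: {(1, 15, 22), (1, 37, 12), (2, 32, 29), (3, 28, 28), (3, 37, 33), (4, 19, 26), (8, 9, 35)}
Keep only column(s) tid, sid: {(12, 37), (22, 15), (26, 19), (28, 28), (29, 32), (33, 37), (35, 9)}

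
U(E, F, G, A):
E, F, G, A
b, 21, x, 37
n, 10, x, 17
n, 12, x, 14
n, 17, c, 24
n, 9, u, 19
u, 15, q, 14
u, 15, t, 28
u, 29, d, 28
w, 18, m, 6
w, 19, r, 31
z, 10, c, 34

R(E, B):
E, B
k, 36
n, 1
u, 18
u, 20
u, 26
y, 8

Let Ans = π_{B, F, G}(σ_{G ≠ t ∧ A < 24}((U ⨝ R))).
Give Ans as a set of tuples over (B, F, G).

{(1, 10, x), (1, 12, x), (1, 9, u), (18, 15, q), (20, 15, q), (26, 15, q)}

U ⋈ R (natural join on E): {(n, 10, x, 17, 1), (n, 12, x, 14, 1), (n, 17, c, 24, 1), (n, 9, u, 19, 1), (u, 15, q, 14, 18), (u, 15, q, 14, 20), (u, 15, q, 14, 26), (u, 15, t, 28, 18), (u, 15, t, 28, 20), (u, 15, t, 28, 26), (u, 29, d, 28, 18), (u, 29, d, 28, 20), (u, 29, d, 28, 26)}
σ[G ≠ t ∧ A < 24]: keep tuples satisfying G ≠ t ∧ A < 24 → {(n, 10, x, 17, 1), (n, 12, x, 14, 1), (n, 9, u, 19, 1), (u, 15, q, 14, 18), (u, 15, q, 14, 20), (u, 15, q, 14, 26)}
Keep only column(s) B, F, G: {(1, 10, x), (1, 12, x), (1, 9, u), (18, 15, q), (20, 15, q), (26, 15, q)}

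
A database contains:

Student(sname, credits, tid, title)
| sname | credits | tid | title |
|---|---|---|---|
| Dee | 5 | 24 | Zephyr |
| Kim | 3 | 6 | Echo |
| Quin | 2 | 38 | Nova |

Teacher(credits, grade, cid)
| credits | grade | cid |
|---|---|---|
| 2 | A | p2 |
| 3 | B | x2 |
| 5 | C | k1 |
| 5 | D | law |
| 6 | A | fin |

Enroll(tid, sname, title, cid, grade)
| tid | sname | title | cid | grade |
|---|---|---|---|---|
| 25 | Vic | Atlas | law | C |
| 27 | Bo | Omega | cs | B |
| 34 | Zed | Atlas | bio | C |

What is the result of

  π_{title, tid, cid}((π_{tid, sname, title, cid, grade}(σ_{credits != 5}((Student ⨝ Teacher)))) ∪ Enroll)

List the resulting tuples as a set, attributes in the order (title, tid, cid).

{(Atlas, 25, law), (Atlas, 34, bio), (Echo, 6, x2), (Nova, 38, p2), (Omega, 27, cs)}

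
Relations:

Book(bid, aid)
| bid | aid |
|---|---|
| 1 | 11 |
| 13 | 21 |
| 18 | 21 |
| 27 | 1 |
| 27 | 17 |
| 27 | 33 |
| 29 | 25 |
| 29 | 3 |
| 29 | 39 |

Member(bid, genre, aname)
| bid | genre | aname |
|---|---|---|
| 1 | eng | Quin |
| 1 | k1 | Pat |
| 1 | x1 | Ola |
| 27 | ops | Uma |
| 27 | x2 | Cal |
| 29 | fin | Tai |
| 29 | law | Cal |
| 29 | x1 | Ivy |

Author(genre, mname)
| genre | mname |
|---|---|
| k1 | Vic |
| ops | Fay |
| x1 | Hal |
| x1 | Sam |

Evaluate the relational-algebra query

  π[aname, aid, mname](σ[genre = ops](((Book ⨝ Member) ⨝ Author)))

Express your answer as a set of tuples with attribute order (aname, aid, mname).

{(Uma, 1, Fay), (Uma, 17, Fay), (Uma, 33, Fay)}

Book ⋈ Member (natural join on bid): {(1, 11, eng, Quin), (1, 11, k1, Pat), (1, 11, x1, Ola), (27, 1, ops, Uma), (27, 1, x2, Cal), (27, 17, ops, Uma), (27, 17, x2, Cal), (27, 33, ops, Uma), (27, 33, x2, Cal), (29, 25, fin, Tai), (29, 25, law, Cal), (29, 25, x1, Ivy), (29, 3, fin, Tai), (29, 3, law, Cal), (29, 3, x1, Ivy), (29, 39, fin, Tai), (29, 39, law, Cal), (29, 39, x1, Ivy)}
(Book ⨝ Member) ⋈ Author (natural join on genre): {(1, 11, k1, Pat, Vic), (1, 11, x1, Ola, Hal), (1, 11, x1, Ola, Sam), (27, 1, ops, Uma, Fay), (27, 17, ops, Uma, Fay), (27, 33, ops, Uma, Fay), (29, 25, x1, Ivy, Hal), (29, 25, x1, Ivy, Sam), (29, 3, x1, Ivy, Hal), (29, 3, x1, Ivy, Sam), (29, 39, x1, Ivy, Hal), (29, 39, x1, Ivy, Sam)}
Apply σ_{genre = ops}; surviving tuples: {(27, 1, ops, Uma, Fay), (27, 17, ops, Uma, Fay), (27, 33, ops, Uma, Fay)}
Projecting to aname, aid, mname: {(Uma, 1, Fay), (Uma, 17, Fay), (Uma, 33, Fay)}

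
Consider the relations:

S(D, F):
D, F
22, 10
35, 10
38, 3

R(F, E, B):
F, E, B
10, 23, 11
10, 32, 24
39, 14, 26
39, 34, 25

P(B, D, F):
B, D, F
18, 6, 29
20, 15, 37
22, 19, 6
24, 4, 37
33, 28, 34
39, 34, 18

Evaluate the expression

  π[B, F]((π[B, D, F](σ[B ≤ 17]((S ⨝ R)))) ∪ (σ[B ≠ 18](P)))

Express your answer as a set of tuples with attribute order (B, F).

{(11, 10), (20, 37), (22, 6), (24, 37), (33, 34), (39, 18)}

Joining S and R on F yields {(22, 10, 23, 11), (22, 10, 32, 24), (35, 10, 23, 11), (35, 10, 32, 24)}.
Selection B ≤ 17: {(22, 10, 23, 11), (35, 10, 23, 11)}
Keep only column(s) B, D, F: {(11, 22, 10), (11, 35, 10)}
Selection B ≠ 18: {(20, 15, 37), (22, 19, 6), (24, 4, 37), (33, 28, 34), (39, 34, 18)}
Set union of the two operands is {(11, 22, 10), (11, 35, 10), (20, 15, 37), (22, 19, 6), (24, 4, 37), (33, 28, 34), (39, 34, 18)}.
Keep only column(s) B, F (1 duplicate(s) eliminated): {(11, 10), (20, 37), (22, 6), (24, 37), (33, 34), (39, 18)}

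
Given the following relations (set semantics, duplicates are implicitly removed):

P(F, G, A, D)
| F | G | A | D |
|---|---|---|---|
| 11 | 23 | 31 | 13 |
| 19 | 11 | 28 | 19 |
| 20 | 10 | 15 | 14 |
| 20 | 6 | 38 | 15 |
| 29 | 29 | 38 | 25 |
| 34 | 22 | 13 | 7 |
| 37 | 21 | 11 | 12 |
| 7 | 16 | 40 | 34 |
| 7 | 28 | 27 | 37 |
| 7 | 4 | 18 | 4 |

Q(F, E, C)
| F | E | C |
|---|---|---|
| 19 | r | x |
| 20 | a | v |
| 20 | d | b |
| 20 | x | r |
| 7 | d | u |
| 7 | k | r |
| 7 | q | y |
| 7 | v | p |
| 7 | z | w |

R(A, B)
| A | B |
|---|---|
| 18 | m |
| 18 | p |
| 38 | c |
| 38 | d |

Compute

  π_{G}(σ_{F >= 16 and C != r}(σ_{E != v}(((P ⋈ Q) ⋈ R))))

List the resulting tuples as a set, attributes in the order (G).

Natural join on F: {(19, 11, 28, 19, r, x), (20, 10, 15, 14, a, v), (20, 10, 15, 14, d, b), (20, 10, 15, 14, x, r), (20, 6, 38, 15, a, v), (20, 6, 38, 15, d, b), (20, 6, 38, 15, x, r), (7, 16, 40, 34, d, u), (7, 16, 40, 34, k, r), (7, 16, 40, 34, q, y), (7, 16, 40, 34, v, p), (7, 16, 40, 34, z, w), (7, 28, 27, 37, d, u), (7, 28, 27, 37, k, r), (7, 28, 27, 37, q, y), (7, 28, 27, 37, v, p), (7, 28, 27, 37, z, w), (7, 4, 18, 4, d, u), (7, 4, 18, 4, k, r), (7, 4, 18, 4, q, y), (7, 4, 18, 4, v, p), (7, 4, 18, 4, z, w)}
Natural join on A: {(20, 6, 38, 15, a, v, c), (20, 6, 38, 15, a, v, d), (20, 6, 38, 15, d, b, c), (20, 6, 38, 15, d, b, d), (20, 6, 38, 15, x, r, c), (20, 6, 38, 15, x, r, d), (7, 4, 18, 4, d, u, m), (7, 4, 18, 4, d, u, p), (7, 4, 18, 4, k, r, m), (7, 4, 18, 4, k, r, p), (7, 4, 18, 4, q, y, m), (7, 4, 18, 4, q, y, p), (7, 4, 18, 4, v, p, m), (7, 4, 18, 4, v, p, p), (7, 4, 18, 4, z, w, m), (7, 4, 18, 4, z, w, p)}
Filtering on E != v leaves {(20, 6, 38, 15, a, v, c), (20, 6, 38, 15, a, v, d), (20, 6, 38, 15, d, b, c), (20, 6, 38, 15, d, b, d), (20, 6, 38, 15, x, r, c), (20, 6, 38, 15, x, r, d), (7, 4, 18, 4, d, u, m), (7, 4, 18, 4, d, u, p), (7, 4, 18, 4, k, r, m), (7, 4, 18, 4, k, r, p), (7, 4, 18, 4, q, y, m), (7, 4, 18, 4, q, y, p), (7, 4, 18, 4, z, w, m), (7, 4, 18, 4, z, w, p)}.
Filtering on F >= 16 and C != r leaves {(20, 6, 38, 15, a, v, c), (20, 6, 38, 15, a, v, d), (20, 6, 38, 15, d, b, c), (20, 6, 38, 15, d, b, d)}.
Projecting to G (3 duplicate(s) eliminated): {6}

{6}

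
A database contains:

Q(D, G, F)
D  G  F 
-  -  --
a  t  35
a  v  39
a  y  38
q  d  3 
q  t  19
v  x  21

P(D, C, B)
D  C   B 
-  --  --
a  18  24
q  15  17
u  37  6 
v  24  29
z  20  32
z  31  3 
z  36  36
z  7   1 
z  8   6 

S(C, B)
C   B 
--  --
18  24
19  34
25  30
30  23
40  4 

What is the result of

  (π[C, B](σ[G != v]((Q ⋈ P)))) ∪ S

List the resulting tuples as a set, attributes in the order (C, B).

{(15, 17), (18, 24), (19, 34), (24, 29), (25, 30), (30, 23), (40, 4)}

Joining Q and P on D yields {(a, t, 35, 18, 24), (a, v, 39, 18, 24), (a, y, 38, 18, 24), (q, d, 3, 15, 17), (q, t, 19, 15, 17), (v, x, 21, 24, 29)}.
Filtering on G != v leaves {(a, t, 35, 18, 24), (a, y, 38, 18, 24), (q, d, 3, 15, 17), (q, t, 19, 15, 17), (v, x, 21, 24, 29)}.
π[C, B]: project onto (C, B) (2 duplicate(s) eliminated) → {(15, 17), (18, 24), (24, 29)}
Taking the union: {(15, 17), (18, 24), (19, 34), (24, 29), (25, 30), (30, 23), (40, 4)}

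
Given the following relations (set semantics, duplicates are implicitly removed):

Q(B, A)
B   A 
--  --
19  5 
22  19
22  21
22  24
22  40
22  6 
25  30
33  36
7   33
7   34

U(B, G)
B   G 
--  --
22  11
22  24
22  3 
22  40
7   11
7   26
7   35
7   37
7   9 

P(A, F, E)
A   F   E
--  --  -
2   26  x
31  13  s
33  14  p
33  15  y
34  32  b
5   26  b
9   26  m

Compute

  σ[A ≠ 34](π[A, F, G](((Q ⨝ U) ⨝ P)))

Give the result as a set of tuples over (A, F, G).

Natural join on B: {(22, 19, 11), (22, 19, 24), (22, 19, 3), (22, 19, 40), (22, 21, 11), (22, 21, 24), (22, 21, 3), (22, 21, 40), (22, 24, 11), (22, 24, 24), (22, 24, 3), (22, 24, 40), (22, 40, 11), (22, 40, 24), (22, 40, 3), (22, 40, 40), (22, 6, 11), (22, 6, 24), (22, 6, 3), (22, 6, 40), (7, 33, 11), (7, 33, 26), (7, 33, 35), (7, 33, 37), (7, 33, 9), (7, 34, 11), (7, 34, 26), (7, 34, 35), (7, 34, 37), (7, 34, 9)}
Natural join on A: {(7, 33, 11, 14, p), (7, 33, 11, 15, y), (7, 33, 26, 14, p), (7, 33, 26, 15, y), (7, 33, 35, 14, p), (7, 33, 35, 15, y), (7, 33, 37, 14, p), (7, 33, 37, 15, y), (7, 33, 9, 14, p), (7, 33, 9, 15, y), (7, 34, 11, 32, b), (7, 34, 26, 32, b), (7, 34, 35, 32, b), (7, 34, 37, 32, b), (7, 34, 9, 32, b)}
Keep only column(s) A, F, G: {(33, 14, 11), (33, 14, 26), (33, 14, 35), (33, 14, 37), (33, 14, 9), (33, 15, 11), (33, 15, 26), (33, 15, 35), (33, 15, 37), (33, 15, 9), (34, 32, 11), (34, 32, 26), (34, 32, 35), (34, 32, 37), (34, 32, 9)}
σ[A ≠ 34]: keep tuples satisfying A ≠ 34 → {(33, 14, 11), (33, 14, 26), (33, 14, 35), (33, 14, 37), (33, 14, 9), (33, 15, 11), (33, 15, 26), (33, 15, 35), (33, 15, 37), (33, 15, 9)}

{(33, 14, 11), (33, 14, 26), (33, 14, 35), (33, 14, 37), (33, 14, 9), (33, 15, 11), (33, 15, 26), (33, 15, 35), (33, 15, 37), (33, 15, 9)}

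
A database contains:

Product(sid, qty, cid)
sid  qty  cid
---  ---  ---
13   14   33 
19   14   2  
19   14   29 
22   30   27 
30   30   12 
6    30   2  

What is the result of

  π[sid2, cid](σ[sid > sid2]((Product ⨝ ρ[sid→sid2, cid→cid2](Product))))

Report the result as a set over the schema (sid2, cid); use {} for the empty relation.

ρ[sid→sid2, cid→cid2]: schema becomes (sid2, qty, cid2); tuples unchanged.
Joining Product and ρ[sid→sid2, cid→cid2](Product) on qty yields {(13, 14, 33, 13, 33), (13, 14, 33, 19, 2), (13, 14, 33, 19, 29), (19, 14, 2, 13, 33), (19, 14, 2, 19, 2), (19, 14, 2, 19, 29), (19, 14, 29, 13, 33), (19, 14, 29, 19, 2), (19, 14, 29, 19, 29), (22, 30, 27, 22, 27), (22, 30, 27, 30, 12), (22, 30, 27, 6, 2), (30, 30, 12, 22, 27), (30, 30, 12, 30, 12), (30, 30, 12, 6, 2), (6, 30, 2, 22, 27), (6, 30, 2, 30, 12), (6, 30, 2, 6, 2)}.
Filtering on sid > sid2 leaves {(19, 14, 2, 13, 33), (19, 14, 29, 13, 33), (22, 30, 27, 6, 2), (30, 30, 12, 22, 27), (30, 30, 12, 6, 2)}.
π_{sid2, cid} gives {(13, 2), (13, 29), (22, 12), (6, 12), (6, 27)}.

{(13, 2), (13, 29), (22, 12), (6, 12), (6, 27)}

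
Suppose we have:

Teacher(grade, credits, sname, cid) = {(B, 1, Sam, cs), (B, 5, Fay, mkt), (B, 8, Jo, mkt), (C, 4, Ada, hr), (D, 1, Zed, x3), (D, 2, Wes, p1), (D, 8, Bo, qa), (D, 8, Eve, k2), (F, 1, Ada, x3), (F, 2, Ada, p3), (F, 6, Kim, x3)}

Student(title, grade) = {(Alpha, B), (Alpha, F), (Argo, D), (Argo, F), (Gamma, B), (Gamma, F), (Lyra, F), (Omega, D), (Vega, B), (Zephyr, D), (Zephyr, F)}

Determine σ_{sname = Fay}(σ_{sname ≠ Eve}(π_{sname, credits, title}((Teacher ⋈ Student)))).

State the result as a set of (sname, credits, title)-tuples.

{(Fay, 5, Alpha), (Fay, 5, Gamma), (Fay, 5, Vega)}

Joining Teacher and Student on grade yields {(B, 1, Sam, cs, Alpha), (B, 1, Sam, cs, Gamma), (B, 1, Sam, cs, Vega), (B, 5, Fay, mkt, Alpha), (B, 5, Fay, mkt, Gamma), (B, 5, Fay, mkt, Vega), (B, 8, Jo, mkt, Alpha), (B, 8, Jo, mkt, Gamma), (B, 8, Jo, mkt, Vega), (D, 1, Zed, x3, Argo), (D, 1, Zed, x3, Omega), (D, 1, Zed, x3, Zephyr), (D, 2, Wes, p1, Argo), (D, 2, Wes, p1, Omega), (D, 2, Wes, p1, Zephyr), (D, 8, Bo, qa, Argo), (D, 8, Bo, qa, Omega), (D, 8, Bo, qa, Zephyr), (D, 8, Eve, k2, Argo), (D, 8, Eve, k2, Omega), (D, 8, Eve, k2, Zephyr), (F, 1, Ada, x3, Alpha), (F, 1, Ada, x3, Argo), (F, 1, Ada, x3, Gamma), (F, 1, Ada, x3, Lyra), (F, 1, Ada, x3, Zephyr), (F, 2, Ada, p3, Alpha), (F, 2, Ada, p3, Argo), (F, 2, Ada, p3, Gamma), (F, 2, Ada, p3, Lyra), (F, 2, Ada, p3, Zephyr), (F, 6, Kim, x3, Alpha), (F, 6, Kim, x3, Argo), (F, 6, Kim, x3, Gamma), (F, 6, Kim, x3, Lyra), (F, 6, Kim, x3, Zephyr)}.
Keep only column(s) sname, credits, title: {(Ada, 1, Alpha), (Ada, 1, Argo), (Ada, 1, Gamma), (Ada, 1, Lyra), (Ada, 1, Zephyr), (Ada, 2, Alpha), (Ada, 2, Argo), (Ada, 2, Gamma), (Ada, 2, Lyra), (Ada, 2, Zephyr), (Bo, 8, Argo), (Bo, 8, Omega), (Bo, 8, Zephyr), (Eve, 8, Argo), (Eve, 8, Omega), (Eve, 8, Zephyr), (Fay, 5, Alpha), (Fay, 5, Gamma), (Fay, 5, Vega), (Jo, 8, Alpha), (Jo, 8, Gamma), (Jo, 8, Vega), (Kim, 6, Alpha), (Kim, 6, Argo), (Kim, 6, Gamma), (Kim, 6, Lyra), (Kim, 6, Zephyr), (Sam, 1, Alpha), (Sam, 1, Gamma), (Sam, 1, Vega), (Wes, 2, Argo), (Wes, 2, Omega), (Wes, 2, Zephyr), (Zed, 1, Argo), (Zed, 1, Omega), (Zed, 1, Zephyr)}
Selection sname ≠ Eve: {(Ada, 1, Alpha), (Ada, 1, Argo), (Ada, 1, Gamma), (Ada, 1, Lyra), (Ada, 1, Zephyr), (Ada, 2, Alpha), (Ada, 2, Argo), (Ada, 2, Gamma), (Ada, 2, Lyra), (Ada, 2, Zephyr), (Bo, 8, Argo), (Bo, 8, Omega), (Bo, 8, Zephyr), (Fay, 5, Alpha), (Fay, 5, Gamma), (Fay, 5, Vega), (Jo, 8, Alpha), (Jo, 8, Gamma), (Jo, 8, Vega), (Kim, 6, Alpha), (Kim, 6, Argo), (Kim, 6, Gamma), (Kim, 6, Lyra), (Kim, 6, Zephyr), (Sam, 1, Alpha), (Sam, 1, Gamma), (Sam, 1, Vega), (Wes, 2, Argo), (Wes, 2, Omega), (Wes, 2, Zephyr), (Zed, 1, Argo), (Zed, 1, Omega), (Zed, 1, Zephyr)}
Selection sname = Fay: {(Fay, 5, Alpha), (Fay, 5, Gamma), (Fay, 5, Vega)}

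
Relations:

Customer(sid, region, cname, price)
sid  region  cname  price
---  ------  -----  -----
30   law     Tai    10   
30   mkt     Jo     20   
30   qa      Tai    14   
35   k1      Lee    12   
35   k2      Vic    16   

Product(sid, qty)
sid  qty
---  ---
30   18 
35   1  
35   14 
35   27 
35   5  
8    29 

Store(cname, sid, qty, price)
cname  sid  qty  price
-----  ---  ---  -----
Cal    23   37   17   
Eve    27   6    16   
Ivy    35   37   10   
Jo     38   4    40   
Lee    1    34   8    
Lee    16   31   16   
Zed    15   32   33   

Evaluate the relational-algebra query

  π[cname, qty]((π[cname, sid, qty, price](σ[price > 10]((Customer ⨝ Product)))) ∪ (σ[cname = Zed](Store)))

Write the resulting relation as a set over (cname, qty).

{(Jo, 18), (Lee, 1), (Lee, 14), (Lee, 27), (Lee, 5), (Tai, 18), (Vic, 1), (Vic, 14), (Vic, 27), (Vic, 5), (Zed, 32)}

Natural join on sid: {(30, law, Tai, 10, 18), (30, mkt, Jo, 20, 18), (30, qa, Tai, 14, 18), (35, k1, Lee, 12, 1), (35, k1, Lee, 12, 14), (35, k1, Lee, 12, 27), (35, k1, Lee, 12, 5), (35, k2, Vic, 16, 1), (35, k2, Vic, 16, 14), (35, k2, Vic, 16, 27), (35, k2, Vic, 16, 5)}
σ[price > 10]: keep tuples satisfying price > 10 → {(30, mkt, Jo, 20, 18), (30, qa, Tai, 14, 18), (35, k1, Lee, 12, 1), (35, k1, Lee, 12, 14), (35, k1, Lee, 12, 27), (35, k1, Lee, 12, 5), (35, k2, Vic, 16, 1), (35, k2, Vic, 16, 14), (35, k2, Vic, 16, 27), (35, k2, Vic, 16, 5)}
Keep only column(s) cname, sid, qty, price: {(Jo, 30, 18, 20), (Lee, 35, 1, 12), (Lee, 35, 14, 12), (Lee, 35, 27, 12), (Lee, 35, 5, 12), (Tai, 30, 18, 14), (Vic, 35, 1, 16), (Vic, 35, 14, 16), (Vic, 35, 27, 16), (Vic, 35, 5, 16)}
σ[cname = Zed]: keep tuples satisfying cname = Zed → {(Zed, 15, 32, 33)}
Taking the union: {(Jo, 30, 18, 20), (Lee, 35, 1, 12), (Lee, 35, 14, 12), (Lee, 35, 27, 12), (Lee, 35, 5, 12), (Tai, 30, 18, 14), (Vic, 35, 1, 16), (Vic, 35, 14, 16), (Vic, 35, 27, 16), (Vic, 35, 5, 16), (Zed, 15, 32, 33)}
Keep only column(s) cname, qty: {(Jo, 18), (Lee, 1), (Lee, 14), (Lee, 27), (Lee, 5), (Tai, 18), (Vic, 1), (Vic, 14), (Vic, 27), (Vic, 5), (Zed, 32)}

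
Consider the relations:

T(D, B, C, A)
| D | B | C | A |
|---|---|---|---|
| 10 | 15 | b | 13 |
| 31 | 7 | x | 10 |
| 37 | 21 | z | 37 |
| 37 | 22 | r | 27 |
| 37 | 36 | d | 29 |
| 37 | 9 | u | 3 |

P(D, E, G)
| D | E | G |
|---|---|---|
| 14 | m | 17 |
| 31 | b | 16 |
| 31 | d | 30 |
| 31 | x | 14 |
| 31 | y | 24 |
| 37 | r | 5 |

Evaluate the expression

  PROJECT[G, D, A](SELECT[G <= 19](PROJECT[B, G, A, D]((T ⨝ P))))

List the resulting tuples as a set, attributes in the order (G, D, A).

{(14, 31, 10), (16, 31, 10), (5, 37, 27), (5, 37, 29), (5, 37, 3), (5, 37, 37)}

T ⋈ P (natural join on D): {(31, 7, x, 10, b, 16), (31, 7, x, 10, d, 30), (31, 7, x, 10, x, 14), (31, 7, x, 10, y, 24), (37, 21, z, 37, r, 5), (37, 22, r, 27, r, 5), (37, 36, d, 29, r, 5), (37, 9, u, 3, r, 5)}
Keep only column(s) B, G, A, D: {(21, 5, 37, 37), (22, 5, 27, 37), (36, 5, 29, 37), (7, 14, 10, 31), (7, 16, 10, 31), (7, 24, 10, 31), (7, 30, 10, 31), (9, 5, 3, 37)}
Selection G <= 19: {(21, 5, 37, 37), (22, 5, 27, 37), (36, 5, 29, 37), (7, 14, 10, 31), (7, 16, 10, 31), (9, 5, 3, 37)}
Keep only column(s) G, D, A: {(14, 31, 10), (16, 31, 10), (5, 37, 27), (5, 37, 29), (5, 37, 3), (5, 37, 37)}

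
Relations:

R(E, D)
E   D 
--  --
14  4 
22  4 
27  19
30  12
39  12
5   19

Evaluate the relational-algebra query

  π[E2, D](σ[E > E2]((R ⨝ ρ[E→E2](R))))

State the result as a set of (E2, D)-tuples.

ρ[E→E2]: schema becomes (E2, D); tuples unchanged.
Natural join on D: {(14, 4, 14), (14, 4, 22), (22, 4, 14), (22, 4, 22), (27, 19, 27), (27, 19, 5), (30, 12, 30), (30, 12, 39), (39, 12, 30), (39, 12, 39), (5, 19, 27), (5, 19, 5)}
Filtering on E > E2 leaves {(22, 4, 14), (27, 19, 5), (39, 12, 30)}.
Keep only column(s) E2, D: {(14, 4), (30, 12), (5, 19)}

{(14, 4), (30, 12), (5, 19)}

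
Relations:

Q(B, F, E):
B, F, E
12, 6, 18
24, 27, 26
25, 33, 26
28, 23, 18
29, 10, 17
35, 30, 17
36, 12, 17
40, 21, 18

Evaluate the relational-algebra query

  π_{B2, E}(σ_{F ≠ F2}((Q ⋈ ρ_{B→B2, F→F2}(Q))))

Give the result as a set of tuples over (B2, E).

{(12, 18), (24, 26), (25, 26), (28, 18), (29, 17), (35, 17), (36, 17), (40, 18)}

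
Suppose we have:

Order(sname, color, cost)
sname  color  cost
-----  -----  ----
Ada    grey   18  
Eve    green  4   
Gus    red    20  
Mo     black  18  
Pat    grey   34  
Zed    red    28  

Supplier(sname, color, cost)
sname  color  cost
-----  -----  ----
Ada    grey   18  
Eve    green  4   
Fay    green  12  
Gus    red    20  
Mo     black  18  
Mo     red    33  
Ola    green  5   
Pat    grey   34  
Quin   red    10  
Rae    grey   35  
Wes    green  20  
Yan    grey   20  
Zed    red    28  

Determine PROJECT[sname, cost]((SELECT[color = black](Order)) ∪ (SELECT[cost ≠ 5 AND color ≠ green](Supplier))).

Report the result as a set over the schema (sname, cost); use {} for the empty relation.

Selection color = black: {(Mo, black, 18)}
Selection cost ≠ 5 AND color ≠ green: {(Ada, grey, 18), (Gus, red, 20), (Mo, black, 18), (Mo, red, 33), (Pat, grey, 34), (Quin, red, 10), (Rae, grey, 35), (Yan, grey, 20), (Zed, red, 28)}
Set union of the two operands is {(Ada, grey, 18), (Gus, red, 20), (Mo, black, 18), (Mo, red, 33), (Pat, grey, 34), (Quin, red, 10), (Rae, grey, 35), (Yan, grey, 20), (Zed, red, 28)}.
π_{sname, cost} gives {(Ada, 18), (Gus, 20), (Mo, 18), (Mo, 33), (Pat, 34), (Quin, 10), (Rae, 35), (Yan, 20), (Zed, 28)}.

{(Ada, 18), (Gus, 20), (Mo, 18), (Mo, 33), (Pat, 34), (Quin, 10), (Rae, 35), (Yan, 20), (Zed, 28)}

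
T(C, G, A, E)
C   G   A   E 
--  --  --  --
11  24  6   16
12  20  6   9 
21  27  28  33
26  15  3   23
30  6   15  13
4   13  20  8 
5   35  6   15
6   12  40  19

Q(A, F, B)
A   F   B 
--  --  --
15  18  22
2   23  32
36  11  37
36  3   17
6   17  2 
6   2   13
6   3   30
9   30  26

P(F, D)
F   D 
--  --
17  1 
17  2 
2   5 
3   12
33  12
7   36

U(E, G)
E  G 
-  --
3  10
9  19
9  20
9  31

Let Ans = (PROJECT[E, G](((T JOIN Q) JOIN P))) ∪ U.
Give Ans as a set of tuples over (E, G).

{(15, 35), (16, 24), (3, 10), (9, 19), (9, 20), (9, 31)}

T ⋈ Q (natural join on A): {(11, 24, 6, 16, 17, 2), (11, 24, 6, 16, 2, 13), (11, 24, 6, 16, 3, 30), (12, 20, 6, 9, 17, 2), (12, 20, 6, 9, 2, 13), (12, 20, 6, 9, 3, 30), (30, 6, 15, 13, 18, 22), (5, 35, 6, 15, 17, 2), (5, 35, 6, 15, 2, 13), (5, 35, 6, 15, 3, 30)}
(T JOIN Q) ⋈ P (natural join on F): {(11, 24, 6, 16, 17, 2, 1), (11, 24, 6, 16, 17, 2, 2), (11, 24, 6, 16, 2, 13, 5), (11, 24, 6, 16, 3, 30, 12), (12, 20, 6, 9, 17, 2, 1), (12, 20, 6, 9, 17, 2, 2), (12, 20, 6, 9, 2, 13, 5), (12, 20, 6, 9, 3, 30, 12), (5, 35, 6, 15, 17, 2, 1), (5, 35, 6, 15, 17, 2, 2), (5, 35, 6, 15, 2, 13, 5), (5, 35, 6, 15, 3, 30, 12)}
Projecting to E, G (9 duplicate(s) eliminated): {(15, 35), (16, 24), (9, 20)}
Set union of the two operands is {(15, 35), (16, 24), (3, 10), (9, 19), (9, 20), (9, 31)}.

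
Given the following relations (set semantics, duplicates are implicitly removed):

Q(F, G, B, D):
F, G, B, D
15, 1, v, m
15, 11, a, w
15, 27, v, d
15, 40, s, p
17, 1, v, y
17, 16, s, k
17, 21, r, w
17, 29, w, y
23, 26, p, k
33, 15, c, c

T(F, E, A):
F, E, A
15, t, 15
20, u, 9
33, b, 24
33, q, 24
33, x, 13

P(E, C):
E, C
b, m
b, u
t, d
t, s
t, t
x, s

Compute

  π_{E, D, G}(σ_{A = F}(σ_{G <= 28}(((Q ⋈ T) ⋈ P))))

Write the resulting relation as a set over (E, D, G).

{(t, d, 27), (t, m, 1), (t, w, 11)}

Q ⋈ T (natural join on F): {(15, 1, v, m, t, 15), (15, 11, a, w, t, 15), (15, 27, v, d, t, 15), (15, 40, s, p, t, 15), (33, 15, c, c, b, 24), (33, 15, c, c, q, 24), (33, 15, c, c, x, 13)}
(Q ⋈ T) ⋈ P (natural join on E): {(15, 1, v, m, t, 15, d), (15, 1, v, m, t, 15, s), (15, 1, v, m, t, 15, t), (15, 11, a, w, t, 15, d), (15, 11, a, w, t, 15, s), (15, 11, a, w, t, 15, t), (15, 27, v, d, t, 15, d), (15, 27, v, d, t, 15, s), (15, 27, v, d, t, 15, t), (15, 40, s, p, t, 15, d), (15, 40, s, p, t, 15, s), (15, 40, s, p, t, 15, t), (33, 15, c, c, b, 24, m), (33, 15, c, c, b, 24, u), (33, 15, c, c, x, 13, s)}
Apply σ_{G <= 28}; surviving tuples: {(15, 1, v, m, t, 15, d), (15, 1, v, m, t, 15, s), (15, 1, v, m, t, 15, t), (15, 11, a, w, t, 15, d), (15, 11, a, w, t, 15, s), (15, 11, a, w, t, 15, t), (15, 27, v, d, t, 15, d), (15, 27, v, d, t, 15, s), (15, 27, v, d, t, 15, t), (33, 15, c, c, b, 24, m), (33, 15, c, c, b, 24, u), (33, 15, c, c, x, 13, s)}
Apply σ_{A = F}; surviving tuples: {(15, 1, v, m, t, 15, d), (15, 1, v, m, t, 15, s), (15, 1, v, m, t, 15, t), (15, 11, a, w, t, 15, d), (15, 11, a, w, t, 15, s), (15, 11, a, w, t, 15, t), (15, 27, v, d, t, 15, d), (15, 27, v, d, t, 15, s), (15, 27, v, d, t, 15, t)}
π[E, D, G]: project onto (E, D, G) (6 duplicate(s) eliminated) → {(t, d, 27), (t, m, 1), (t, w, 11)}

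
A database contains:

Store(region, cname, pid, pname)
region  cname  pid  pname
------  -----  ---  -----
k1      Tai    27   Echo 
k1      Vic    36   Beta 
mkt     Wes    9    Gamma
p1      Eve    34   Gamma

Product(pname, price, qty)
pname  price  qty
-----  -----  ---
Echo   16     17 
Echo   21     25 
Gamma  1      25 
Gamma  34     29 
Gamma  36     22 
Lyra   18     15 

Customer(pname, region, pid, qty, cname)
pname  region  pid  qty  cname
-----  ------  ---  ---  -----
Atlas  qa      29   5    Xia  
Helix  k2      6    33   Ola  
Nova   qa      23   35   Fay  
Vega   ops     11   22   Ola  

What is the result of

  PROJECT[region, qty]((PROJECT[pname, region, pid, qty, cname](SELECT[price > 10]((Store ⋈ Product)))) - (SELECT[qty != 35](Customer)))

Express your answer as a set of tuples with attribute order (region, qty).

{(k1, 17), (k1, 25), (mkt, 22), (mkt, 29), (p1, 22), (p1, 29)}

Natural join on pname: {(k1, Tai, 27, Echo, 16, 17), (k1, Tai, 27, Echo, 21, 25), (mkt, Wes, 9, Gamma, 1, 25), (mkt, Wes, 9, Gamma, 34, 29), (mkt, Wes, 9, Gamma, 36, 22), (p1, Eve, 34, Gamma, 1, 25), (p1, Eve, 34, Gamma, 34, 29), (p1, Eve, 34, Gamma, 36, 22)}
Filtering on price > 10 leaves {(k1, Tai, 27, Echo, 16, 17), (k1, Tai, 27, Echo, 21, 25), (mkt, Wes, 9, Gamma, 34, 29), (mkt, Wes, 9, Gamma, 36, 22), (p1, Eve, 34, Gamma, 34, 29), (p1, Eve, 34, Gamma, 36, 22)}.
Projecting to pname, region, pid, qty, cname: {(Echo, k1, 27, 17, Tai), (Echo, k1, 27, 25, Tai), (Gamma, mkt, 9, 22, Wes), (Gamma, mkt, 9, 29, Wes), (Gamma, p1, 34, 22, Eve), (Gamma, p1, 34, 29, Eve)}
Filtering on qty != 35 leaves {(Atlas, qa, 29, 5, Xia), (Helix, k2, 6, 33, Ola), (Vega, ops, 11, 22, Ola)}.
Taking the difference: {(Echo, k1, 27, 17, Tai), (Echo, k1, 27, 25, Tai), (Gamma, mkt, 9, 22, Wes), (Gamma, mkt, 9, 29, Wes), (Gamma, p1, 34, 22, Eve), (Gamma, p1, 34, 29, Eve)}
Projecting to region, qty: {(k1, 17), (k1, 25), (mkt, 22), (mkt, 29), (p1, 22), (p1, 29)}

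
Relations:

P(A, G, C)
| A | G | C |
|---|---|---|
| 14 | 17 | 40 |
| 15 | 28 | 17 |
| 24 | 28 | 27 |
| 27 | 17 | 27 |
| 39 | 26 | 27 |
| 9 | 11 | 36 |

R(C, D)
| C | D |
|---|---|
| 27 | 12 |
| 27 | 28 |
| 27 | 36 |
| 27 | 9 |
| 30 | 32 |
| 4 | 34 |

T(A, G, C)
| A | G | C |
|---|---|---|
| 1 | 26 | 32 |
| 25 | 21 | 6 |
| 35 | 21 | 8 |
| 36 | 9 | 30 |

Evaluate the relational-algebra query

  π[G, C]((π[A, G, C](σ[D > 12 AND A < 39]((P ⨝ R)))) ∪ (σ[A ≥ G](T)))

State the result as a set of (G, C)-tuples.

{(17, 27), (21, 6), (21, 8), (28, 27), (9, 30)}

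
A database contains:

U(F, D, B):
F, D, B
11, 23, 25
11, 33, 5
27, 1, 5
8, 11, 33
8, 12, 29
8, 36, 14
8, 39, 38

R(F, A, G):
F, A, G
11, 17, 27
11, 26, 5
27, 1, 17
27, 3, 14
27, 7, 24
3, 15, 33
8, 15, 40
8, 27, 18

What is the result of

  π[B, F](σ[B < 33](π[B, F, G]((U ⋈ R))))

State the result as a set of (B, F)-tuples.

Natural join on F: {(11, 23, 25, 17, 27), (11, 23, 25, 26, 5), (11, 33, 5, 17, 27), (11, 33, 5, 26, 5), (27, 1, 5, 1, 17), (27, 1, 5, 3, 14), (27, 1, 5, 7, 24), (8, 11, 33, 15, 40), (8, 11, 33, 27, 18), (8, 12, 29, 15, 40), (8, 12, 29, 27, 18), (8, 36, 14, 15, 40), (8, 36, 14, 27, 18), (8, 39, 38, 15, 40), (8, 39, 38, 27, 18)}
Keep only column(s) B, F, G: {(14, 8, 18), (14, 8, 40), (25, 11, 27), (25, 11, 5), (29, 8, 18), (29, 8, 40), (33, 8, 18), (33, 8, 40), (38, 8, 18), (38, 8, 40), (5, 11, 27), (5, 11, 5), (5, 27, 14), (5, 27, 17), (5, 27, 24)}
σ[B < 33]: keep tuples satisfying B < 33 → {(14, 8, 18), (14, 8, 40), (25, 11, 27), (25, 11, 5), (29, 8, 18), (29, 8, 40), (5, 11, 27), (5, 11, 5), (5, 27, 14), (5, 27, 17), (5, 27, 24)}
Keep only column(s) B, F (6 duplicate(s) eliminated): {(14, 8), (25, 11), (29, 8), (5, 11), (5, 27)}

{(14, 8), (25, 11), (29, 8), (5, 11), (5, 27)}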